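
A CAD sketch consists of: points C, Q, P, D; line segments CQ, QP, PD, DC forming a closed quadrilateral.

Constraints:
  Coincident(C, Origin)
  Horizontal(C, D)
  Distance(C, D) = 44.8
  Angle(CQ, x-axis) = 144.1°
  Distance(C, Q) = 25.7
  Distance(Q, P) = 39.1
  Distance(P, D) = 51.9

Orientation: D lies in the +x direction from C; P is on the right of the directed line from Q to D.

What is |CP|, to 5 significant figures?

20.071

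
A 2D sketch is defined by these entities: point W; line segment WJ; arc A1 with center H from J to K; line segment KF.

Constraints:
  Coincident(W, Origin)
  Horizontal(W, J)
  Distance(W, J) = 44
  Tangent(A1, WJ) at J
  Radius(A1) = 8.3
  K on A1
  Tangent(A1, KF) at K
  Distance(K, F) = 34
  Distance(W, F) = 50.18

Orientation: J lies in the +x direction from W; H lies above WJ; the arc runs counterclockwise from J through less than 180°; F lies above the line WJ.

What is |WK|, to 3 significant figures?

52.3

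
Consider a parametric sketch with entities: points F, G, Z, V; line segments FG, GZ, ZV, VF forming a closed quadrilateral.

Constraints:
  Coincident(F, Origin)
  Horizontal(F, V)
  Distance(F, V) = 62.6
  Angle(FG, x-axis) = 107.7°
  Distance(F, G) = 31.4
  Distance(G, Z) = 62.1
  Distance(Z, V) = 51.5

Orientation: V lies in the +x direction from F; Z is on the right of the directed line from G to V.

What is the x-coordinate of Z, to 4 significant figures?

18.00

F is at the origin; F and V share the same y with |FV| = 62.6 and V in +x, so V = (62.6, 0). FG runs at 107.7° with |FG| = 31.4, so G = (-9.547, 29.91). Z is determined by |GZ| = 62.1 and |ZV| = 51.5 together: it lies at the intersection of circle(G, 62.1) and circle(V, 51.5). With |GV| = 78.10, the foot of the radical line on GV is 46.76 from G and the perpendicular offset is √(62.1² − 46.76²) = 40.86. Taking the right-of-GV solution: Z = (18.00, -25.74).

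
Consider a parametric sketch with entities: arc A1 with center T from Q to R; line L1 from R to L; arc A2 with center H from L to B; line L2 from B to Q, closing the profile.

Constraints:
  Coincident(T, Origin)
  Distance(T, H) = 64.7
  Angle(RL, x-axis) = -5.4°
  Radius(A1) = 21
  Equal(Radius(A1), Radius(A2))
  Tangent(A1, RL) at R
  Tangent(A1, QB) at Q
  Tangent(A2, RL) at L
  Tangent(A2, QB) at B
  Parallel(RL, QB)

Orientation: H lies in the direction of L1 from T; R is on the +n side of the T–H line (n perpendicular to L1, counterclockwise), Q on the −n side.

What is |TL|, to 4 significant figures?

68.02

The slot axis is L1's direction at -5.4°, so u = (cos -5.4°, sin -5.4°) = (0.9956, -0.09411) and n = (−sin -5.4°, cos -5.4°) = (0.09411, 0.9956). T is at the origin and H lies 64.7 along u from T, so H = 64.7·u = (64.41, -6.089). Tangency of A1 to both parallel lines with radius 21.0 puts R and Q at T ± 21.0·n: R = (1.976, 20.91), Q = (-1.976, -20.91). Equal radii place L and B the same way about H: L = H + 21.0·n = (66.39, 14.82), B = H − 21.0·n = (62.44, -27.00). Then |TL| = |L − T| = 68.02.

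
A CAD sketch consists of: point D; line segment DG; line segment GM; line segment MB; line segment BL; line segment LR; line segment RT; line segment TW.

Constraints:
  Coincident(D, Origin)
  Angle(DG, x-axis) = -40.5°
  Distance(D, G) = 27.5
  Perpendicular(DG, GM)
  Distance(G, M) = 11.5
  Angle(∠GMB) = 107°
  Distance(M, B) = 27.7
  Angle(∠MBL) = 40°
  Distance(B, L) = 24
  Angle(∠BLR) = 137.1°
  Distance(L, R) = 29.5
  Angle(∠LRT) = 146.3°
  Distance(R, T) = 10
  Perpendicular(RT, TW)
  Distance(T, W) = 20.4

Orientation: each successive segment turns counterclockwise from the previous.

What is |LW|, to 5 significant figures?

34.777

∠LRT = 146.3° gives RT at -20.900° from the x-axis; with |RT| = 10.0, T = (36.795, -37.162). RT is perpendicular to TW, so TW runs at 69.100°; with |TW| = 20.4, W = (44.072, -18.104). Then |LW| = |W − L| = 34.777.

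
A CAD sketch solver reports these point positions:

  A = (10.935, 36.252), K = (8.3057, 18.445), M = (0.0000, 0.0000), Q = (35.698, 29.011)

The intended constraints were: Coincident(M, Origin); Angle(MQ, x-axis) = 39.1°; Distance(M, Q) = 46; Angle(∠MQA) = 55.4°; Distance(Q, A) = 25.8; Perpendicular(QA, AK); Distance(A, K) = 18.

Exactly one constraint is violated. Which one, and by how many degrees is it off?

Perpendicular(QA, AK) — off by 7.90°.

M = (0.00, 0.00) ✓; MQ at 39.10° ✓; |MQ| = 46.00 ✓; ∠MQA = 55.40° ✓; |QA| = 25.80 ✓; ∠(QA, AK) = 97.90° ✗; |AK| = 18.00 ✓.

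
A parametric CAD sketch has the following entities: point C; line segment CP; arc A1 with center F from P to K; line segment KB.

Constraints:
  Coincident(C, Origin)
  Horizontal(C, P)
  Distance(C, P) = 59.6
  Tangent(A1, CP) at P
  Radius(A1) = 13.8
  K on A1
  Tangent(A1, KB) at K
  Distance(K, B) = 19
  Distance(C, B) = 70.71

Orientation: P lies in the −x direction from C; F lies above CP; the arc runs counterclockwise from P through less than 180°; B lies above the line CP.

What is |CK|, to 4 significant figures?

53.41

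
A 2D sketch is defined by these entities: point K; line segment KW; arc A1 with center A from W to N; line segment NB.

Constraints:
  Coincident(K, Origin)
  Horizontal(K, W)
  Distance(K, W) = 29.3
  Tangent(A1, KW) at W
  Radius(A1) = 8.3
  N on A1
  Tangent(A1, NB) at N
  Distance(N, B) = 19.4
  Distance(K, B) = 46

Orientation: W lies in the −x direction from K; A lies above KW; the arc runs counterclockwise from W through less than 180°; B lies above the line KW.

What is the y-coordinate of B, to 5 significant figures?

28.188

Checks: |AN| = 8.300 ✓; ∠(AN, NB) = 90.00° ✓; |NB| = 19.40 ✓; |KB| = 46.00 ✓.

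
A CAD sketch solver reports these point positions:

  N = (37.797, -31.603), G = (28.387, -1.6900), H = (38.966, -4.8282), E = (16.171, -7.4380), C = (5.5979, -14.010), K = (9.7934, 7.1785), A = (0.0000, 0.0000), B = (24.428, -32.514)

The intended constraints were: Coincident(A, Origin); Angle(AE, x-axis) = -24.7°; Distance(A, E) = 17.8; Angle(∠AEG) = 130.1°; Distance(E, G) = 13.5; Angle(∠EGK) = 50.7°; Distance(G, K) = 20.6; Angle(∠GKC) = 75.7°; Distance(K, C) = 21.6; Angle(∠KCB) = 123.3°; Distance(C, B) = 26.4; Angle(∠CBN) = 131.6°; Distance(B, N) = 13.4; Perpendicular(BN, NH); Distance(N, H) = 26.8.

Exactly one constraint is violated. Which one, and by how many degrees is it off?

Perpendicular(BN, NH) — off by 6.40°.

A = (0.00, 0.00) ✓; AE at -24.70° ✓; |AE| = 17.80 ✓; ∠AEG = 130.1° ✓; |EG| = 13.50 ✓; ∠EGK = 50.70° ✓; |GK| = 20.60 ✓; ∠GKC = 75.70° ✓; |KC| = 21.60 ✓; ∠KCB = 123.3° ✓; |CB| = 26.40 ✓; ∠CBN = 131.6° ✓; |BN| = 13.40 ✓; ∠(BN, NH) = 83.60° ✗; |NH| = 26.80 ✓.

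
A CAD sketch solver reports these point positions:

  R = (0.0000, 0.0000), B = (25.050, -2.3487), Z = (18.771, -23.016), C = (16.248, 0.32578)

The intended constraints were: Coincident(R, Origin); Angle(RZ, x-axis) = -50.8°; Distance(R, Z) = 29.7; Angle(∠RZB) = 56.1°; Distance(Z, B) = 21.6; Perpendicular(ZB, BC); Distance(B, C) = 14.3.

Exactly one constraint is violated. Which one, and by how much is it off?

Distance(B, C) = 14.3 — off by 5.10.

R = (0.00, 0.00) ✓; RZ at -50.80° ✓; |RZ| = 29.70 ✓; ∠RZB = 56.10° ✓; |ZB| = 21.60 ✓; ∠(ZB, BC) = 90.00° ✓; |BC| = 9.199 ✗.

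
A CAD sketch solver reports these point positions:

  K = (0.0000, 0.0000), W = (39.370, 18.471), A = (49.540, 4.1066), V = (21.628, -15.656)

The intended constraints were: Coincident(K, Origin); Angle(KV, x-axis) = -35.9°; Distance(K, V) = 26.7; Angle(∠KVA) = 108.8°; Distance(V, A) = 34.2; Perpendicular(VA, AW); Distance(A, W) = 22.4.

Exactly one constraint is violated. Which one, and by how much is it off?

Distance(A, W) = 22.4 — off by 4.80.

K = (0.00, 0.00) ✓; KV at -35.90° ✓; |KV| = 26.70 ✓; ∠KVA = 108.8° ✓; |VA| = 34.20 ✓; ∠(VA, AW) = 90.00° ✓; |AW| = 17.60 ✗.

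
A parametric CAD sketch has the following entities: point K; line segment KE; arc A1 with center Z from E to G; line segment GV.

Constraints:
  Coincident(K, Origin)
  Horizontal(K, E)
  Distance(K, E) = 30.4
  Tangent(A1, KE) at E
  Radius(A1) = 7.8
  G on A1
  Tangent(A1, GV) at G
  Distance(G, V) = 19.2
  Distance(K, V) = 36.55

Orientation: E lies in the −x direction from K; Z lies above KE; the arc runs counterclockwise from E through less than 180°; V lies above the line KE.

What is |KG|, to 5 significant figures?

24.123

Checks: |ZG| = 7.800 ✓; ∠(ZG, GV) = 90.00° ✓; |GV| = 19.20 ✓; |KV| = 36.55 ✓.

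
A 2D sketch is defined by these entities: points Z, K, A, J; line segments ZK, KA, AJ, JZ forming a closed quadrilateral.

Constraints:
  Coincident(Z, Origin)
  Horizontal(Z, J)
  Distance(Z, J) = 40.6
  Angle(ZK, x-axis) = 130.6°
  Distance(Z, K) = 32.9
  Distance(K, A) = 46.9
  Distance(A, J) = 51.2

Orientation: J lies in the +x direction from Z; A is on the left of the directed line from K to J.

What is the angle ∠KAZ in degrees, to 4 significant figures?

38.99°

Z is at the origin; ZJ is horizontal with |ZJ| = 40.6 and J in +x, so J = (40.6, 0). ZK runs at 130.6° with |ZK| = 32.9, so K = (-21.41, 24.98). A is determined by |KA| = 46.9 and |AJ| = 51.2 together: it lies at the intersection of circle(K, 46.9) and circle(J, 51.2). With |KJ| = 66.85, the foot of the radical line on KJ is 30.27 from K and the perpendicular offset is √(46.9² − 30.27²) = 35.82. Taking the left-of-KJ solution: A = (20.05, 46.90).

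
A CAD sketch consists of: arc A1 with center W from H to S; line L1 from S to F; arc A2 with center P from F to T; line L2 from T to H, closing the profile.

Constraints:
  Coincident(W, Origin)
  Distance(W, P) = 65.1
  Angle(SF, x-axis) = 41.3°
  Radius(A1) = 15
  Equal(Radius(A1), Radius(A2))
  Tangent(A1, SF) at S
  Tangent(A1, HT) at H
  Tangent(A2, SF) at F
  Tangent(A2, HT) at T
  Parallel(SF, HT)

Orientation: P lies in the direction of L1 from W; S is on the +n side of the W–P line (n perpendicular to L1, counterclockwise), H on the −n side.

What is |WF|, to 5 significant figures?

66.806

The slot axis is L1's direction at 41.3°, so u = (cos 41.3°, sin 41.3°) = (0.75126, 0.66000) and n = (−sin 41.3°, cos 41.3°) = (-0.66000, 0.75126). W is at the origin and P lies 65.1 along u from W, so P = 65.1·u = (48.907, 42.966). Tangency of A1 to both parallel lines with radius 15.0 puts S and H at W ± 15.0·n: S = (-9.9000, 11.269), H = (9.9000, -11.269). Equal radii place F and T the same way about P: F = P + 15.0·n = (39.007, 54.235), T = P − 15.0·n = (58.807, 31.697). Then |WF| = |F − W| = 66.806.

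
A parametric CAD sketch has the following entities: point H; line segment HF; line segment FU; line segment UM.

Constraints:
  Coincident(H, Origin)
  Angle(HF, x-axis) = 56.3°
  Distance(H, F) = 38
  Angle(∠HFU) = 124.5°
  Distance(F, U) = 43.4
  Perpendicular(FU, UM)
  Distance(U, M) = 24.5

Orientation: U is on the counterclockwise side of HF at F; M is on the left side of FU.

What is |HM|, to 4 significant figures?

65.28

∠HFU = 124.5°, so FU runs at 56.3° + (180° − 124.5°) = 111.8° from the x-axis; with |FU| = 43.4, U = F + 43.4·(cos 111.8°, sin 111.8°) = (4.967, 71.91). FU is perpendicular to UM; with |UM| = 24.5 on the left of FU, M = U + 24.5·(-0.9285, -0.3714) = (-17.78, 62.81). Then |HM| = |M − H| = 65.28.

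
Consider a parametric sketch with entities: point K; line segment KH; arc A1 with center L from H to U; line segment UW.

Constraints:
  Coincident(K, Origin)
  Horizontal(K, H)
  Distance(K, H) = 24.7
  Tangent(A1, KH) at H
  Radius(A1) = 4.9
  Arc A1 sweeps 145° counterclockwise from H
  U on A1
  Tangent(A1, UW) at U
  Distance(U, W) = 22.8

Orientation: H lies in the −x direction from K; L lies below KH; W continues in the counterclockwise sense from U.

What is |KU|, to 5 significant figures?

28.919

Tangency of A1 to KH means the radius LH is perpendicular to KH, so L = H + (0, -4.9) = (-24.700, -4.9000). On A1, H sits at bearing 90° from L; a 145° counterclockwise sweep puts U at bearing 235°, so U = L + 4.9·(cos 235°, sin 235°) = (-27.511, -8.9138). Then |KU| = |U − K| = 28.919.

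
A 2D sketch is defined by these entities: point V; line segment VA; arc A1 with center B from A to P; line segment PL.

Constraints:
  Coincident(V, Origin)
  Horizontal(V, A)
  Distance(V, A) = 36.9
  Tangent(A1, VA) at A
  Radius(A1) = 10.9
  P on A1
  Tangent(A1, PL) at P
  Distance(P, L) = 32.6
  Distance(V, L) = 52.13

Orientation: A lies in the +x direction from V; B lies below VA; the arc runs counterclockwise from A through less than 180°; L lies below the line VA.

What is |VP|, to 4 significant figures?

28.45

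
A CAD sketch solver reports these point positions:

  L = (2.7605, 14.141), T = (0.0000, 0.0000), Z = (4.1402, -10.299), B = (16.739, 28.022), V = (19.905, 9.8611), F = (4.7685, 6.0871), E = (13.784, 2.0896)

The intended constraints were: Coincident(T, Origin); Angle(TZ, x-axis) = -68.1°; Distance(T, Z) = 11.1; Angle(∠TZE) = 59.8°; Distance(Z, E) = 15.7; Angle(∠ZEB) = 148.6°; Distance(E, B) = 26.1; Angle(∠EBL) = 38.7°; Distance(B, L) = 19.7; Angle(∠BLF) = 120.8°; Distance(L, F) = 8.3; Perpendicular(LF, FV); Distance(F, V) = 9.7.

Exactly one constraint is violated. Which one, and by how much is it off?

Distance(F, V) = 9.7 — off by 5.90.

T = (0.00, 0.00) ✓; TZ at -68.10° ✓; |TZ| = 11.10 ✓; ∠TZE = 59.80° ✓; |ZE| = 15.70 ✓; ∠ZEB = 148.6° ✓; |EB| = 26.10 ✓; ∠EBL = 38.70° ✓; |BL| = 19.70 ✓; ∠BLF = 120.8° ✓; |LF| = 8.300 ✓; ∠(LF, FV) = 90.00° ✓; |FV| = 15.60 ✗.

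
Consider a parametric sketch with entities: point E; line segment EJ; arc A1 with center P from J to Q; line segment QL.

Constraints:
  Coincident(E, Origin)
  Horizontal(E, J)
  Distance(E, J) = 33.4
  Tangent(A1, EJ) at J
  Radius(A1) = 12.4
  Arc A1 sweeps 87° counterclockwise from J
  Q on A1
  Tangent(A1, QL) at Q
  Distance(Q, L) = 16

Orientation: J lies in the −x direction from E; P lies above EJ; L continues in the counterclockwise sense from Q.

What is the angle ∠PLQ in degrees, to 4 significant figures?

37.78°

On A1, J sits at bearing -90° from P; an 87° counterclockwise sweep puts Q at bearing -3°, so Q = P + 12.4·(cos -3°, sin -3°) = (-21.02, 11.75). A1 meets QL tangentially, so PQ is at right angles to QL, so QL runs along (−sin -3°, cos -3°); with |QL| = 16.0, L = (-20.18, 27.73). Then cos ∠PLQ = LP·LQ / (|LP||LQ|), giving 37.78°.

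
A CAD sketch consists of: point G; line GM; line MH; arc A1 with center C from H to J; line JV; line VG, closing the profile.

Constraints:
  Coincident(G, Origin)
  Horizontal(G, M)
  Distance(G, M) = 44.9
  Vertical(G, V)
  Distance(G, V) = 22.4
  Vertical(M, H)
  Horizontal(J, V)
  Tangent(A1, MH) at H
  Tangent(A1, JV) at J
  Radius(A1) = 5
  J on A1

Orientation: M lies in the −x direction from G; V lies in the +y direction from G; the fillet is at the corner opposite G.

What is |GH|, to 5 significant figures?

48.154

The virtual corner opposite G is at (-44.900, 22.400). Since A1 is tangent to MH there, CH ⟂ MH and tangency of A1 to JV means the radius CJ is perpendicular to JV, with radius 5.0, so the center C sits 5.0 in from both sides at C = (-39.900, 17.400). That places the tangent points at H = (-44.900, 17.400) on MH and J = (-39.900, 22.400) on JV. Then |GH| = |H − G| = 48.154.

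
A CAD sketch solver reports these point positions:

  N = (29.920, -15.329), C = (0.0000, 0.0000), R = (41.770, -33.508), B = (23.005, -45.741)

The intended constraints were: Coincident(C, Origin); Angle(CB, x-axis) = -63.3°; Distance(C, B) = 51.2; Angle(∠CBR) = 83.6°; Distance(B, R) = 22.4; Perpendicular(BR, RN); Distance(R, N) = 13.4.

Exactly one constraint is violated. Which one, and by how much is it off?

Distance(R, N) = 13.4 — off by 8.30.

C = (0.00, 0.00) ✓; CB at -63.30° ✓; |CB| = 51.20 ✓; ∠CBR = 83.60° ✓; |BR| = 22.40 ✓; ∠(BR, RN) = 90.00° ✓; |RN| = 21.70 ✗.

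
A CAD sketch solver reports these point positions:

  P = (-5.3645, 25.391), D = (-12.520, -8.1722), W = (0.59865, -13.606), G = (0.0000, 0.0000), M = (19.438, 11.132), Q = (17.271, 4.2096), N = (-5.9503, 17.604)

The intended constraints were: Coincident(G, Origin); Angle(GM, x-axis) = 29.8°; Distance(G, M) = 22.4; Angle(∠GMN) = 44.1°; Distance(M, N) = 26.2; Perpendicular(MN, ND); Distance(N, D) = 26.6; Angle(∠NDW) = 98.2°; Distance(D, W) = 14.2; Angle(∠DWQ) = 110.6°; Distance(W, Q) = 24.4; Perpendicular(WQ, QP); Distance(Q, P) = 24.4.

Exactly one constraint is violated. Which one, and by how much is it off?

Distance(Q, P) = 24.4 — off by 6.60.

G = (0.00, 0.00) ✓; GM at 29.80° ✓; |GM| = 22.40 ✓; ∠GMN = 44.10° ✓; |MN| = 26.20 ✓; ∠(MN, ND) = 90.00° ✓; |ND| = 26.60 ✓; ∠NDW = 98.20° ✓; |DW| = 14.20 ✓; ∠DWQ = 110.6° ✓; |WQ| = 24.40 ✓; ∠(WQ, QP) = 90.00° ✓; |QP| = 31.00 ✗.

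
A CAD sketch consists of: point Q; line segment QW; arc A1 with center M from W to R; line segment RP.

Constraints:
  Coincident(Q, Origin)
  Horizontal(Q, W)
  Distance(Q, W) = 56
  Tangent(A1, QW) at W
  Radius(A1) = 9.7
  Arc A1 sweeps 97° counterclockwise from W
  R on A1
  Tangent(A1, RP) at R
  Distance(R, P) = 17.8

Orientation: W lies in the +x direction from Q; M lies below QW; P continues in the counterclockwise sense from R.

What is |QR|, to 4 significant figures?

47.63

Since A1 is tangent to QW there, MW ⟂ QW, so M = W + (0, -9.7) = (56.00, -9.700). On A1, W sits at bearing 90° from M; a 97° counterclockwise sweep puts R at bearing 187°, so R = M + 9.7·(cos 187°, sin 187°) = (46.37, -10.88). Then |QR| = |R − Q| = 47.63.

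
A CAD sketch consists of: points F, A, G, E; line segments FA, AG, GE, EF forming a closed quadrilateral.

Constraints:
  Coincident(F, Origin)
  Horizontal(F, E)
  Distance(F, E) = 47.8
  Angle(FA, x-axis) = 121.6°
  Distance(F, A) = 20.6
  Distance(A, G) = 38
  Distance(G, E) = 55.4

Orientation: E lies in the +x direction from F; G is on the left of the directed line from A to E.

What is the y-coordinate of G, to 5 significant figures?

44.997

F is at the origin; FE is horizontal with |FE| = 47.8 and E in +x, so E = (47.8, 0). FA runs at 121.6° with |FA| = 20.6, so A = (-10.794, 17.546). G is determined by |AG| = 38.0 and |GE| = 55.4 together: it lies at the intersection of circle(A, 38.0) and circle(E, 55.4). With |AE| = 61.165, the foot of the radical line on AE is 17.297 from A and the perpendicular offset is √(38.0² − 17.297²) = 33.835. Taking the left-of-AE solution: G = (15.482, 44.997).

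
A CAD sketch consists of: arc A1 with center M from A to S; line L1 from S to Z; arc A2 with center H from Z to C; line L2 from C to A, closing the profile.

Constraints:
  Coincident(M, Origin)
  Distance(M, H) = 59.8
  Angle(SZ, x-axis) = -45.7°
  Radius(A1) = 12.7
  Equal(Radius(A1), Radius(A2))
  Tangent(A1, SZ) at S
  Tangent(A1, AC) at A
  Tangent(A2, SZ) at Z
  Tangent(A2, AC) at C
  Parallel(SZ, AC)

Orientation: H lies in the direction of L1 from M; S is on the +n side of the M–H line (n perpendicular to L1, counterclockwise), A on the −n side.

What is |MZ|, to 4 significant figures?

61.13

The slot axis is L1's direction at -45.7°, so u = (cos -45.7°, sin -45.7°) = (0.6984, -0.7157) and n = (−sin -45.7°, cos -45.7°) = (0.7157, 0.6984). M is at the origin and H lies 59.8 along u from M, so H = 59.8·u = (41.77, -42.80). Tangency of A1 to both parallel lines with radius 12.7 puts S and A at M ± 12.7·n: S = (9.089, 8.870), A = (-9.089, -8.870). Equal radii place Z and C the same way about H: Z = H + 12.7·n = (50.85, -33.93), C = H − 12.7·n = (32.68, -51.67). Then |MZ| = |Z − M| = 61.13.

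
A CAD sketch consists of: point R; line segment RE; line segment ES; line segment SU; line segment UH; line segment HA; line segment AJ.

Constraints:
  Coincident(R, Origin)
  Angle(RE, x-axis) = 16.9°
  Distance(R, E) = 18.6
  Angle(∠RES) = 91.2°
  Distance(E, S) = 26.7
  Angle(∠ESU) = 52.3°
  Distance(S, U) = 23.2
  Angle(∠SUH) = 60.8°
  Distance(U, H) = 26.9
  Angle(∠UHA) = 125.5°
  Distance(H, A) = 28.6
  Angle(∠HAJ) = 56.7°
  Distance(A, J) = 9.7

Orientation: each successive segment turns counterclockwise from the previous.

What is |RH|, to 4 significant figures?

25.09

R is at the origin; RE runs at 16.9° with length 18.6, so E = (17.80, 5.407). ∠RES = 91.2° gives ES at 105.7° from the x-axis; with |ES| = 26.7, S = (10.57, 31.11). ∠ESU = 52.3° gives SU at -126.6° from the x-axis; with |SU| = 23.2, U = (-3.261, 12.49). ∠SUH = 60.8° gives UH at -7.400° from the x-axis; with |UH| = 26.9, H = (23.42, 9.021). Then |RH| = |H − R| = 25.09.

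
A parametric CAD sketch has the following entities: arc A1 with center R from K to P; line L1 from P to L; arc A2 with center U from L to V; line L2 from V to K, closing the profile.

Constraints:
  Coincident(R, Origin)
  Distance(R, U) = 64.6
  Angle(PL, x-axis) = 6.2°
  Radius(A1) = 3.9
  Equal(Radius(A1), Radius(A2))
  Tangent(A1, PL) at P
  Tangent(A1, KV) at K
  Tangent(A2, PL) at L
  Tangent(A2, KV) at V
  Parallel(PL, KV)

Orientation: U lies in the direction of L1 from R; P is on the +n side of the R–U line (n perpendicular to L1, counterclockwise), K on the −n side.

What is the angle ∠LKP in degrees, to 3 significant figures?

83.1°

The slot axis is L1's direction at 6.2°, so u = (cos 6.2°, sin 6.2°) = (0.994, 0.108) and n = (−sin 6.2°, cos 6.2°) = (-0.108, 0.994). R is at the origin and U lies 64.6 along u from R, so U = 64.6·u = (64.2, 6.98). Tangency of A1 to both parallel lines with radius 3.9 puts P and K at R ± 3.9·n: P = (-0.421, 3.88), K = (0.421, -3.88). Equal radii place L and V the same way about U: L = U + 3.9·n = (63.8, 10.9), V = U − 3.9·n = (64.6, 3.10). Then cos ∠LKP = KL·KP / (|KL||KP|), giving 83.1°.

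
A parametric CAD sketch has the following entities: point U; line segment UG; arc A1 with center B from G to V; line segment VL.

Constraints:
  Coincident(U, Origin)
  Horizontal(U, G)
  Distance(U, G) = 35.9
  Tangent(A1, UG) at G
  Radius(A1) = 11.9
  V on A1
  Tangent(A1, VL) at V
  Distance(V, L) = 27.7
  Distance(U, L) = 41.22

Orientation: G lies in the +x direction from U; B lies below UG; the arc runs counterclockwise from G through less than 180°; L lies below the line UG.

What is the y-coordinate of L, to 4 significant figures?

-36.70

U is at the origin; U and G share the same y with |UG| = 35.9 and G on the +x side, so G = (35.90, 0.000). A1 meets UG tangentially, so BG is at right angles to UG, so B = G + (0, -11.9) = (35.90, -11.90). Since BV ⟂ VL (tangency), |BL| = √(11.9² + 27.7²) = 30.15 regardless of where V sits on A1. So L lies on both circle(U, 41.22) and circle(B, 30.15); the below-UG intersection is L = (18.76, -36.70). V is the foot of the tangent from L: V = (24.23, -9.549).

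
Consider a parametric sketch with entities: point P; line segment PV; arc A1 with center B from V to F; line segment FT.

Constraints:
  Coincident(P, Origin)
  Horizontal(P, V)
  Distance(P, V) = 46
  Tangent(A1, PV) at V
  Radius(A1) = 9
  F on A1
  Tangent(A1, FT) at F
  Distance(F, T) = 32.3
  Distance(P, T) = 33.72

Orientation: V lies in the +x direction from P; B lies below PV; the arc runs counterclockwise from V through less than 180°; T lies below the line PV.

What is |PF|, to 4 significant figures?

39.19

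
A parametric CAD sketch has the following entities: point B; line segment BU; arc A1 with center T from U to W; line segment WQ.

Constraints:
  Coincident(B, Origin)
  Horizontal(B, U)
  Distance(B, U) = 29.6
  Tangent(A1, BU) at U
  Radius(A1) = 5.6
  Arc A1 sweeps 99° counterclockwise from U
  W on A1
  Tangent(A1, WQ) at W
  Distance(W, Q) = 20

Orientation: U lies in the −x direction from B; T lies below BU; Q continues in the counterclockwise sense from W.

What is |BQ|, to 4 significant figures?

41.38

B is at the origin; BU is horizontal with |BU| = 29.6 and U on the −x side, so U = (-29.60, 0.000). Tangency of A1 to BU means the radius TU is perpendicular to BU, so T = U + (0, -5.6) = (-29.60, -5.600). On A1, U sits at bearing 90° from T; a 99° counterclockwise sweep puts W at bearing 189°, so W = T + 5.6·(cos 189°, sin 189°) = (-35.13, -6.476). Since A1 is tangent to WQ there, TW ⟂ WQ, so WQ runs along (−sin 189°, cos 189°); with |WQ| = 20.0, Q = (-32.00, -26.23). Then |BQ| = |Q − B| = 41.38.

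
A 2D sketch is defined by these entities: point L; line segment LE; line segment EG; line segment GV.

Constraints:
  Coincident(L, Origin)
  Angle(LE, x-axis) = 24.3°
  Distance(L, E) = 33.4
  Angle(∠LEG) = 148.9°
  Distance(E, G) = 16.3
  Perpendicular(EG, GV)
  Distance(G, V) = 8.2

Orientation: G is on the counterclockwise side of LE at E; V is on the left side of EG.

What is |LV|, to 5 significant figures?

45.803

∠LEG = 148.9°, so EG runs at 24.3° + (180° − 148.9°) = 55.400° from the x-axis; with |EG| = 16.3, G = E + 16.3·(cos 55.400°, sin 55.400°) = (39.697, 27.162). EG is perpendicular to GV; with |GV| = 8.2 on the left of EG, V = G + 8.2·(-0.82314, 0.56784) = (32.947, 31.818). Then |LV| = |V − L| = 45.803.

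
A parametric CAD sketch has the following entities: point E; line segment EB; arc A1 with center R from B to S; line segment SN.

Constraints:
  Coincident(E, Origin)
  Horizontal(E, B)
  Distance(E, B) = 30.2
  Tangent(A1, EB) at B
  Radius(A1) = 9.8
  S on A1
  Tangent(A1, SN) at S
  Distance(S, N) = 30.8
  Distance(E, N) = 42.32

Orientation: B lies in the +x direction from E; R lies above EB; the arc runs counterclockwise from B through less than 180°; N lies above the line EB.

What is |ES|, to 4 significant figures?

40.84

Checks: |RS| = 9.800 ✓; ∠(RS, SN) = 90.00° ✓; |SN| = 30.80 ✓; |EN| = 42.32 ✓.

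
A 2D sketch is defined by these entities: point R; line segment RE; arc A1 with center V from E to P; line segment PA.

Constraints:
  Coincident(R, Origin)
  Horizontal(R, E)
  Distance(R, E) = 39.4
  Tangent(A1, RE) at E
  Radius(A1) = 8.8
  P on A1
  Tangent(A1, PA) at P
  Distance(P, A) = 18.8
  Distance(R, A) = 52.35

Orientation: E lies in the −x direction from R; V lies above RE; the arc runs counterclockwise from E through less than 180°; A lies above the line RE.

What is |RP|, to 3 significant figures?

35.2

Checks: ∠(VE, ER) = 90.00° ✓; |VE| = 8.800 ✓; |VP| = 8.800 ✓; ∠(VP, PA) = 90.00° ✓; |PA| = 18.80 ✓; |RA| = 52.35 ✓.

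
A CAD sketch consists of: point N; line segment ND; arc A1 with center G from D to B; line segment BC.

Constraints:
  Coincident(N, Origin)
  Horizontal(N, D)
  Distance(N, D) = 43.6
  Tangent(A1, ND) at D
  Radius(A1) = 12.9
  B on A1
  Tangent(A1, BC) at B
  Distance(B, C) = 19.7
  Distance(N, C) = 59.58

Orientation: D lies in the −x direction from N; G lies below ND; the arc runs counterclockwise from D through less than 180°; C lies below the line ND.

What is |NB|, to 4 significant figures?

58.28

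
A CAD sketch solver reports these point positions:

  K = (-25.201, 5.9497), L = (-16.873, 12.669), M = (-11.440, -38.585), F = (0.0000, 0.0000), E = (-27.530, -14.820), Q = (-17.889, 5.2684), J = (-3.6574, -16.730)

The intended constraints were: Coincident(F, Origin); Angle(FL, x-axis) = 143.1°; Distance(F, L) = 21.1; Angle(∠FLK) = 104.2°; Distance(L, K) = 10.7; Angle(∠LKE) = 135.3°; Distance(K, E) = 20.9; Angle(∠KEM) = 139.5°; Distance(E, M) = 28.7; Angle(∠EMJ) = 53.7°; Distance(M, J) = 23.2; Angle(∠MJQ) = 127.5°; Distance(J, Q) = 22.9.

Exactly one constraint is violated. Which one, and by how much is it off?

Distance(J, Q) = 22.9 — off by 3.30.

F = (0.00, 0.00) ✓; FL at 143.1° ✓; |FL| = 21.10 ✓; ∠FLK = 104.2° ✓; |LK| = 10.70 ✓; ∠LKE = 135.3° ✓; |KE| = 20.90 ✓; ∠KEM = 139.5° ✓; |EM| = 28.70 ✓; ∠EMJ = 53.70° ✓; |MJ| = 23.20 ✓; ∠MJQ = 127.5° ✓; |JQ| = 26.20 ✗.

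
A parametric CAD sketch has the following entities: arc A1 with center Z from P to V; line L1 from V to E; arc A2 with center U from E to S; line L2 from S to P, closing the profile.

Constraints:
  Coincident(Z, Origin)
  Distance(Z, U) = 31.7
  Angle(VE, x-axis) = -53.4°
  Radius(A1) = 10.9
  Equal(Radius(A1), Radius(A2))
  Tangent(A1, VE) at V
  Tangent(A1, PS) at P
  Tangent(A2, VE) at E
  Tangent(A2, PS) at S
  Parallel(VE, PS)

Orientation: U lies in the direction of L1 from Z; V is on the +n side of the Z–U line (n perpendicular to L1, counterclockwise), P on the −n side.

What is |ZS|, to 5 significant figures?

33.522

The slot axis is L1's direction at -53.4°, so u = (cos -53.4°, sin -53.4°) = (0.59622, -0.80282) and n = (−sin -53.4°, cos -53.4°) = (0.80282, 0.59622). Z is at the origin and U lies 31.7 along u from Z, so U = 31.7·u = (18.900, -25.449). Tangency of A1 to both parallel lines with radius 10.9 puts V and P at Z ± 10.9·n: V = (8.7507, 6.4989), P = (-8.7507, -6.4989). Equal radii place E and S the same way about U: E = U + 10.9·n = (27.651, -18.950), S = U − 10.9·n = (10.150, -31.948). Then |ZS| = |S − Z| = 33.522.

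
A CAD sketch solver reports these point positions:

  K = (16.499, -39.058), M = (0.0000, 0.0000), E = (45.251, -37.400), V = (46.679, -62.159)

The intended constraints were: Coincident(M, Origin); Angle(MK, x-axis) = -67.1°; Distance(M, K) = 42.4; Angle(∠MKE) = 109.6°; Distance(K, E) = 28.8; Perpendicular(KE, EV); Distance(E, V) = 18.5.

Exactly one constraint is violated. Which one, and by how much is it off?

Distance(E, V) = 18.5 — off by 6.30.

M = (0.00, 0.00) ✓; MK at -67.10° ✓; |MK| = 42.40 ✓; ∠MKE = 109.6° ✓; |KE| = 28.80 ✓; ∠(KE, EV) = 90.00° ✓; |EV| = 24.80 ✗.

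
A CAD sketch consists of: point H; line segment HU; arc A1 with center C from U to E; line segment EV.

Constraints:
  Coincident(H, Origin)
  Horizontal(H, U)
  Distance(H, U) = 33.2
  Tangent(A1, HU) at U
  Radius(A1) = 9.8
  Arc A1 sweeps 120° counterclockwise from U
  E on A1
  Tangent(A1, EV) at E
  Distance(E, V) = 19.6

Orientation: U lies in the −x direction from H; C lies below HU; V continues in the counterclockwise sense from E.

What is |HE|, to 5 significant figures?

44.203

H is at the origin; HU is horizontal with |HU| = 33.2 and U on the −x side, so U = (-33.200, 0.0000). Since A1 is tangent to HU there, CU ⟂ HU, so C = U + (0, -9.8) = (-33.200, -9.8000). On A1, U sits at bearing 90° from C; a 120° counterclockwise sweep puts E at bearing 210°, so E = C + 9.8·(cos 210°, sin 210°) = (-41.687, -14.700). Then |HE| = |E − H| = 44.203.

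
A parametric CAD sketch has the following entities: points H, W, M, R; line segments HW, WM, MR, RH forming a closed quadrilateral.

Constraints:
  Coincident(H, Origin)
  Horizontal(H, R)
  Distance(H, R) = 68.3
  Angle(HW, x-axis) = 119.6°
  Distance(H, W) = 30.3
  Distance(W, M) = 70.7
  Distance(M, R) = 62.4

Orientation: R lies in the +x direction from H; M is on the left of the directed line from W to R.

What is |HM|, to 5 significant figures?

75.864

Checks: |WM| = 70.70 ✓; |MR| = 62.40 ✓.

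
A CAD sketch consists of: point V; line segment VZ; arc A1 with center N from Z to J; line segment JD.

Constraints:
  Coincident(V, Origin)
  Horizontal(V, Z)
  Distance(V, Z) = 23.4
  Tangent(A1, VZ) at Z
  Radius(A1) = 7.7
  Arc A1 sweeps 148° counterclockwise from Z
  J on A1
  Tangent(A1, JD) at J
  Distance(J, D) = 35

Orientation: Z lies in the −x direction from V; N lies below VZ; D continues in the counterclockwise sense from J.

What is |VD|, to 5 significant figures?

32.851

On A1, Z sits at bearing 90° from N; a 148° counterclockwise sweep puts J at bearing 238°, so J = N + 7.7·(cos 238°, sin 238°) = (-27.480, -14.230). A1 meets JD tangentially, so NJ is at right angles to JD, so JD runs along (−sin 238°, cos 238°); with |JD| = 35.0, D = (2.2013, -32.777). Then |VD| = |D − V| = 32.851.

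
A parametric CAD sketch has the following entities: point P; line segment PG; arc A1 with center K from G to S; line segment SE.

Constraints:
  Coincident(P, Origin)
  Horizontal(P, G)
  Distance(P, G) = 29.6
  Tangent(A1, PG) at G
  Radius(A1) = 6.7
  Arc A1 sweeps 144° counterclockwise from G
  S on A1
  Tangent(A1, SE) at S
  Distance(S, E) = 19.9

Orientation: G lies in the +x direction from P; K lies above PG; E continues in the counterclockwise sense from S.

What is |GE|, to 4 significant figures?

26.74

P is at the origin; P and G share the same y with |PG| = 29.6 and G on the +x side, so G = (29.60, 0.000). The tangent condition forces KG to be normal to PG, so K = G + (0, 6.7) = (29.60, 6.700). On A1, G sits at bearing -90° from K; a 144° counterclockwise sweep puts S at bearing 54°, so S = K + 6.7·(cos 54°, sin 54°) = (33.54, 12.12). A1 meets SE tangentially, so KS is at right angles to SE, so SE runs along (−sin 54°, cos 54°); with |SE| = 19.9, E = (17.44, 23.82). Then |GE| = |E − G| = 26.74.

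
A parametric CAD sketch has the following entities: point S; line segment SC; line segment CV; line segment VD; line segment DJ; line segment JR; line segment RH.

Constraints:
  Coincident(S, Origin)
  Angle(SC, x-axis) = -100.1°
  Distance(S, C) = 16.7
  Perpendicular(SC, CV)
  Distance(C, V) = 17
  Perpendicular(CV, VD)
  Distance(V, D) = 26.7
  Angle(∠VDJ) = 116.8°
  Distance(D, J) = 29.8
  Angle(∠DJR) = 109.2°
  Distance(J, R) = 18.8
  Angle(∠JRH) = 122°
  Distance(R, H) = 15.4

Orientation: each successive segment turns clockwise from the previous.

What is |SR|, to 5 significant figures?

25.344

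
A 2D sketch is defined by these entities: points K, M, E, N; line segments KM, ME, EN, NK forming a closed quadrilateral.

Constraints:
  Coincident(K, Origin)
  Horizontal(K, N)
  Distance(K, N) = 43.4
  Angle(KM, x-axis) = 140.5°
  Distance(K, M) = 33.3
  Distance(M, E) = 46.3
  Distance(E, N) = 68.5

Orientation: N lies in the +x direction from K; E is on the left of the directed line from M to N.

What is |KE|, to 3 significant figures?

56.5

Checks: |ME| = 46.30 ✓; |EN| = 68.50 ✓.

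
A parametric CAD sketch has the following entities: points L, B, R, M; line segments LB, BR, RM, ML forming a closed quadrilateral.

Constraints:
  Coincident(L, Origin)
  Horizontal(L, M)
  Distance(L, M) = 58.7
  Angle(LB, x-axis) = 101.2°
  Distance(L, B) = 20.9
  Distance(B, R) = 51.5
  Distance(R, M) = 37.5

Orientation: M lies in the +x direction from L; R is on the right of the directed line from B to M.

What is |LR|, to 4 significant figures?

34.03

Checks: |BR| = 51.50 ✓; |RM| = 37.50 ✓.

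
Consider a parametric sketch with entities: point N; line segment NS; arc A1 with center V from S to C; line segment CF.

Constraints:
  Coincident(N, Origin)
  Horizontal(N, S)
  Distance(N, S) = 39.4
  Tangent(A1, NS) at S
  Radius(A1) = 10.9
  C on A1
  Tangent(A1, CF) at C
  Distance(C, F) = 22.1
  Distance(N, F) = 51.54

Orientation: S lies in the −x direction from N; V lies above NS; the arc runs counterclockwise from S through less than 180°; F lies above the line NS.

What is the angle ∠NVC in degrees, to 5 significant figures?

37.066°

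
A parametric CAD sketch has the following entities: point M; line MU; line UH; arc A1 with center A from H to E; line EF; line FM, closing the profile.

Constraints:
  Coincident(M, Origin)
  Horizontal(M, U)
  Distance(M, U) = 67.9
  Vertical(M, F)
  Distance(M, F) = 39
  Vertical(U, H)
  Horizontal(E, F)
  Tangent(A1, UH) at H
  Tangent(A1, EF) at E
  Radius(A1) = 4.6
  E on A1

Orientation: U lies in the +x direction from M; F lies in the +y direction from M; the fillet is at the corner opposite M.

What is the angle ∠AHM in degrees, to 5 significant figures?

26.868°

The virtual corner opposite M is at (67.900, 39.000). A1 meets UH tangentially, so AH is at right angles to UH and the tangent condition forces AE to be normal to EF, with radius 4.6, so the center A sits 4.6 in from both sides at A = (63.300, 34.400). That places the tangent points at H = (67.900, 34.400) on UH and E = (63.300, 39.000) on EF. Then cos ∠AHM = HA·HM / (|HA||HM|), giving 26.868°.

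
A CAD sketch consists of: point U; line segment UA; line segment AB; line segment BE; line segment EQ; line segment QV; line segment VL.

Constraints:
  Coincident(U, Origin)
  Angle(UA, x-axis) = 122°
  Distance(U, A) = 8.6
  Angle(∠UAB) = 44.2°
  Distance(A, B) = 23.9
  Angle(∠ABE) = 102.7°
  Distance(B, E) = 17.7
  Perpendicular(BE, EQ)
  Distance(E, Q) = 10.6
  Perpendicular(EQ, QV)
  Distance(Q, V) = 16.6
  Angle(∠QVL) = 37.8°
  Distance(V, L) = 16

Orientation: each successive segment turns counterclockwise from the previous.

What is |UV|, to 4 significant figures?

8.064

U is at the origin; UA runs at 122.0° with length 8.6, so A = (-4.557, 7.293). ∠UAB = 44.2° gives AB at -102.2° from the x-axis; with |AB| = 23.9, B = (-9.608, -16.07). ∠ABE = 102.7° gives BE at -24.90° from the x-axis; with |BE| = 17.7, E = (6.447, -23.52). BE is perpendicular to EQ, so EQ runs at 65.10°; with |EQ| = 10.6, Q = (10.91, -13.90). The perpendicularity gives QV at right angles to EQ, so QV runs at 155.1°; with |QV| = 16.6, V = (-4.147, -6.915). Then |UV| = |V − U| = 8.064.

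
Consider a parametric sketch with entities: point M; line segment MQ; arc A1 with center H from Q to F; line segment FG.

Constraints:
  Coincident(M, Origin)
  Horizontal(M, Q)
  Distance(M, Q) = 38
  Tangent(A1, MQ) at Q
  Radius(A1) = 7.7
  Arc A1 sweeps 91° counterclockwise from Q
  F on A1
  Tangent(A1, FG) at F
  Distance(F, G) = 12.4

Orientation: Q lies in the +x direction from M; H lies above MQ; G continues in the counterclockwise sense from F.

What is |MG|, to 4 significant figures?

49.78

M is at the origin; M and Q share the same y with |MQ| = 38.0 and Q on the +x side, so Q = (38.00, 0.000). The tangent condition forces HQ to be normal to MQ, so H = Q + (0, 7.7) = (38.00, 7.700). On A1, Q sits at bearing -90° from H; a 91° counterclockwise sweep puts F at bearing 1°, so F = H + 7.7·(cos 1°, sin 1°) = (45.70, 7.834). Since A1 is tangent to FG there, HF ⟂ FG, so FG runs along (−sin 1°, cos 1°); with |FG| = 12.4, G = (45.48, 20.23). Then |MG| = |G − M| = 49.78.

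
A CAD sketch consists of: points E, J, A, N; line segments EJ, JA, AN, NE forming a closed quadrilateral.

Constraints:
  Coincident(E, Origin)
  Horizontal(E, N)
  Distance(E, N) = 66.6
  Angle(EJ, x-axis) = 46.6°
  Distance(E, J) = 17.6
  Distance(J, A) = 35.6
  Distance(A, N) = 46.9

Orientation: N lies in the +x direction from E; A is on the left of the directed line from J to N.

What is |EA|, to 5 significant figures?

53.180

E is at the origin; E and N share the same y with |EN| = 66.6 and N in +x, so N = (66.6, 0). EJ runs at 46.6° with |EJ| = 17.6, so J = (12.093, 12.788). A is determined by |JA| = 35.6 and |AN| = 46.9 together: it lies at the intersection of circle(J, 35.6) and circle(N, 46.9). With |JN| = 55.987, the foot of the radical line on JN is 19.668 from J and the perpendicular offset is √(35.6² − 19.668²) = 29.674. Taking the left-of-JN solution: A = (38.018, 37.185).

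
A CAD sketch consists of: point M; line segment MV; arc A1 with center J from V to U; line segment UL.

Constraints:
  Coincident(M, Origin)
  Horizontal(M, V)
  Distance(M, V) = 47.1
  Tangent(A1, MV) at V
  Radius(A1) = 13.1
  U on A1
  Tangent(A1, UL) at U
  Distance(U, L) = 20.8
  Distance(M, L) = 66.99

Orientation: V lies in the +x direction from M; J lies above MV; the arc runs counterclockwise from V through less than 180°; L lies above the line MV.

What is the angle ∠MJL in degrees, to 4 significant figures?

128.4°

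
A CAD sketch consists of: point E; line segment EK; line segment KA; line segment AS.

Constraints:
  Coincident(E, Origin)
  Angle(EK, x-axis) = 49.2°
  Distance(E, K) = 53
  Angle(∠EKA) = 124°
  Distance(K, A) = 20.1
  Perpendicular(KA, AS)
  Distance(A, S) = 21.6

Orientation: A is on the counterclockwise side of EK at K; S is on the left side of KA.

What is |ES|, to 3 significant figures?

54.5

E is at the origin; EK runs at 49.2° with length 53.0, so K = 53.0·(cos 49.2°, sin 49.2°) = (34.6, 40.1). ∠EKA = 124.0°, so KA runs at 49.2° + (180° − 124.0°) = 105° from the x-axis; with |KA| = 20.1, A = K + 20.1·(cos 105°, sin 105°) = (29.4, 59.5). KA ⟂ AS; with |AS| = 21.6 on the left of KA, S = A + 21.6·(-0.965, -0.262) = (8.52, 53.9). Then |ES| = |S − E| = 54.5.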